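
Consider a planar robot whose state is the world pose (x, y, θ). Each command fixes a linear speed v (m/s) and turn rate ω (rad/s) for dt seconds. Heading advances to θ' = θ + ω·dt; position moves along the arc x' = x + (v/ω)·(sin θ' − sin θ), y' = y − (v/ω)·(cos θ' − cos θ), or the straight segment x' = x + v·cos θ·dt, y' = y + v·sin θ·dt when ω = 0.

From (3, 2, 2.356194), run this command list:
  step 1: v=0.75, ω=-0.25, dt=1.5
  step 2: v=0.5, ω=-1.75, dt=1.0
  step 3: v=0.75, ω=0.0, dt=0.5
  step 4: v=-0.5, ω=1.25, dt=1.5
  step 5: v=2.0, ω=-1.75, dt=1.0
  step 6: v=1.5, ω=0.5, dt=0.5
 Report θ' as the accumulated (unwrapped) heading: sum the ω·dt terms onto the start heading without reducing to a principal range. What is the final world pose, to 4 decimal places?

(3.9271, 4.8094, 0.6062)

step 1: θ'=1.9812 (R=-3.0000) → pose (2.3704, 2.9244, 1.9812)
step 2: θ'=0.2312 (R=-0.2857) → pose (2.5670, 3.3165, 0.2312)
step 3: θ'=0.2312 (straight) → pose (2.9320, 3.4024, 0.2312)
step 4: θ'=2.1062 (R=-0.4000) → pose (2.6796, 2.8090, 2.1062)
step 5: θ'=0.3562 (R=-1.1429) → pose (3.2640, 4.4632, 0.3562)
step 6: θ'=0.6062 (R=3.0000) → pose (3.9271, 4.8094, 0.6062)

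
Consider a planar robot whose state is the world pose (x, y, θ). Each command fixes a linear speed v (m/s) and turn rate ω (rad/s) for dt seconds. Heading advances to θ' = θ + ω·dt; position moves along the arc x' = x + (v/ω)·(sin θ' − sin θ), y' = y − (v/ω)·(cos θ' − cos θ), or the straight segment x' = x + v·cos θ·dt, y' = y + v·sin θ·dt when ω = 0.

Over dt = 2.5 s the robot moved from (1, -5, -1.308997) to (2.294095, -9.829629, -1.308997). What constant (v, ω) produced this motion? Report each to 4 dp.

v = 2.0000, ω = 0.0000

Δθ = -1.308997 − -1.308997 = 0.000000
ω = Δθ/dt = 0.000000/2.5 = 0.0000
ω = 0 → v = (Δx·cos θ + Δy·sin θ)/dt = 2.0000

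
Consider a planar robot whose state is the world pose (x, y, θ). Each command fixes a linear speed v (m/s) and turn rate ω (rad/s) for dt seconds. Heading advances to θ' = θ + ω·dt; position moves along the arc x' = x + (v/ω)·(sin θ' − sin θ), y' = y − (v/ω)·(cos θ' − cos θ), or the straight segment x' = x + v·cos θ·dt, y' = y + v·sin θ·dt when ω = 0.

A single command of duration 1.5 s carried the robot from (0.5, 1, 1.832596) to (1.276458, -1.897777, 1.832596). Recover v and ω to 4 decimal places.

Δθ = 1.832596 − 1.832596 = 0.000000
ω = Δθ/dt = 0.000000/1.5 = 0.0000
ω = 0 → v = (Δx·cos θ + Δy·sin θ)/dt = -2.0000

v = -2.0000, ω = 0.0000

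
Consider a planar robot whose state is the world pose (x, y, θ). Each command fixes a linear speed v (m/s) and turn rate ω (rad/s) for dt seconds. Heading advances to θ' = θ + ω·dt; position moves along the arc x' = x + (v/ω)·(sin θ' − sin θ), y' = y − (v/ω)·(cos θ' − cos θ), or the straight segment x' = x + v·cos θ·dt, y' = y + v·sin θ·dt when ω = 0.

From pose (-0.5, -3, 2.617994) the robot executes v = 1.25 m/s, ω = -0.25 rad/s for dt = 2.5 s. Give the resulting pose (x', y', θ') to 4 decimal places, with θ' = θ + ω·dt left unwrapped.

θ' = 2.6180 + -0.25·2.5 = 1.9930
R = v/ω = 1.25/-0.25 = -5.0000
x' = -0.5 + -5.0000·(sin 1.9930 − sin 2.6180) = -2.5610
y' = -3 − -5.0000·(cos 1.9930 − cos 2.6180) = -0.7187

(-2.5610, -0.7187, 1.9930)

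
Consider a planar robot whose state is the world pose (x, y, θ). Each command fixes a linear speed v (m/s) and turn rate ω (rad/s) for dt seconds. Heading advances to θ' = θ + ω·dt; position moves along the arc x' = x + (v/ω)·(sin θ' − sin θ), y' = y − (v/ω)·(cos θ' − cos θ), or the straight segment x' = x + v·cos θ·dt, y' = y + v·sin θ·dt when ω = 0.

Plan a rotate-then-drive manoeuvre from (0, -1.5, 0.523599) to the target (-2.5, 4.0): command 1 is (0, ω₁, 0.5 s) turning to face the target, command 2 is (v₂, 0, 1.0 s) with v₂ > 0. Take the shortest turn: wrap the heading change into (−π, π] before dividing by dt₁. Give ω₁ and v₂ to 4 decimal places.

heading to target = atan2(4−-1.5, -2.5−0) = 1.9974
Δθ = wrap(1.9974 − 0.5236) = 1.4738; ω₁ = Δθ/dt₁ = 2.9476
distance = √((-2.5−0)² + (4−-1.5)²) = 6.0415; v₂ = distance/dt₂ = 6.0415

ω₁ = 2.9476, v₂ = 6.0415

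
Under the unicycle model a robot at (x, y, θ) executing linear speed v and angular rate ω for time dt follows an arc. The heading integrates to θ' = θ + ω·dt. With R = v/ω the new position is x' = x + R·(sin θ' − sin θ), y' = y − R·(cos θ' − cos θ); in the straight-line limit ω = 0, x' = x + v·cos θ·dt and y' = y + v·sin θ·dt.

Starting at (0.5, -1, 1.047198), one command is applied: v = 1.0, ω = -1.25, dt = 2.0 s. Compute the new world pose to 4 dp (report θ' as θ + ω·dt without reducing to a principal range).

θ' = 1.0472 + -1.25·2.0 = -1.4528
R = v/ω = 1.0/-1.25 = -0.8000
x' = 0.5 + -0.8000·(sin -1.4528 − sin 1.0472) = 1.9873
y' = -1 − -0.8000·(cos -1.4528 − cos 1.0472) = -1.3058

(1.9873, -1.3058, -1.4528)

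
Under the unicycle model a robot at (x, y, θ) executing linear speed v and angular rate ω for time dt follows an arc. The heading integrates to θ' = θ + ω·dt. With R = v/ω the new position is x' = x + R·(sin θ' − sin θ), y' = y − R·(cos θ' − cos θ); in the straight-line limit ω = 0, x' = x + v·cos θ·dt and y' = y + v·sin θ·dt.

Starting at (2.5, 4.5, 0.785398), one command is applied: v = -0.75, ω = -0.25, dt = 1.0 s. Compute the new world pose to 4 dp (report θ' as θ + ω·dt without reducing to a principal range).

θ' = 0.7854 + -0.25·1.0 = 0.5354
R = v/ω = -0.75/-0.25 = 3.0000
x' = 2.5 + 3.0000·(sin 0.5354 − sin 0.7854) = 1.9092
y' = 4.5 − 3.0000·(cos 0.5354 − cos 0.7854) = 4.0411

(1.9092, 4.0411, 0.5354)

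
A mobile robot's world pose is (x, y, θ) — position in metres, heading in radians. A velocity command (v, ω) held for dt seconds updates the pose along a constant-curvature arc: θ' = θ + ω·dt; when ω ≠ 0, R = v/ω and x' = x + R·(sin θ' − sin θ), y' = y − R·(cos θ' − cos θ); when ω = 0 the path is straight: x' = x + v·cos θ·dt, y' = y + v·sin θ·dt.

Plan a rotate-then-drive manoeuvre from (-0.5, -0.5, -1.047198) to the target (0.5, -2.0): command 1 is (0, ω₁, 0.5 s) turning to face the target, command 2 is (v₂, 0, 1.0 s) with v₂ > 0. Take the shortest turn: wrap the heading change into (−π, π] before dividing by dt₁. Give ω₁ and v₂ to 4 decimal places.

ω₁ = 0.1288, v₂ = 1.8028

heading to target = atan2(-2−-0.5, 0.5−-0.5) = -0.9828
Δθ = wrap(-0.9828 − -1.0472) = 0.0644; ω₁ = Δθ/dt₁ = 0.1288
distance = √((0.5−-0.5)² + (-2−-0.5)²) = 1.8028; v₂ = distance/dt₂ = 1.8028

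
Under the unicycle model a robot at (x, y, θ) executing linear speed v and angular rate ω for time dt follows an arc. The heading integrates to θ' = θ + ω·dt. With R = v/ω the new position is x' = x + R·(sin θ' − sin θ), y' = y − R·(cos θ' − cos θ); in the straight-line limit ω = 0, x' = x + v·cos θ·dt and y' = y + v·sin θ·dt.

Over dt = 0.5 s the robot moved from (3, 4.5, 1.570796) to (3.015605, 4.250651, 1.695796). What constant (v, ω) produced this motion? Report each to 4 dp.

Δθ = 1.695796 − 1.570796 = 0.125000
ω = Δθ/dt = 0.125000/0.5 = 0.2500
R = −Δy/(cos θ' − cos θ) = -2.0000
v = R·ω = -2.0000·0.2500 = -0.5000

v = -0.5000, ω = 0.2500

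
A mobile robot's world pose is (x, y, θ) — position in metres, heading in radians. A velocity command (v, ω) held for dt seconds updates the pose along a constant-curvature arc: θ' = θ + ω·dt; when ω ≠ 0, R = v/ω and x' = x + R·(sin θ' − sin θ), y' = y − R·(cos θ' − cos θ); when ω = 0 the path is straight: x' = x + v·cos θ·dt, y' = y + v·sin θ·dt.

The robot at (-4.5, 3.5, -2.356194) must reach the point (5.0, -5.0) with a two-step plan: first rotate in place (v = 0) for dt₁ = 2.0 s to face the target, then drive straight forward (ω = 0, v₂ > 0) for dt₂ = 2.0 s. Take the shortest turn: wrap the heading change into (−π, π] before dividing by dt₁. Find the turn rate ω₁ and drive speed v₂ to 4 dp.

heading to target = atan2(-5−3.5, 5−-4.5) = -0.7299
Δθ = wrap(-0.7299 − -2.3562) = 1.6263; ω₁ = Δθ/dt₁ = 0.8131
distance = √((5−-4.5)² + (-5−3.5)²) = 12.7475; v₂ = distance/dt₂ = 6.3738

ω₁ = 0.8131, v₂ = 6.3738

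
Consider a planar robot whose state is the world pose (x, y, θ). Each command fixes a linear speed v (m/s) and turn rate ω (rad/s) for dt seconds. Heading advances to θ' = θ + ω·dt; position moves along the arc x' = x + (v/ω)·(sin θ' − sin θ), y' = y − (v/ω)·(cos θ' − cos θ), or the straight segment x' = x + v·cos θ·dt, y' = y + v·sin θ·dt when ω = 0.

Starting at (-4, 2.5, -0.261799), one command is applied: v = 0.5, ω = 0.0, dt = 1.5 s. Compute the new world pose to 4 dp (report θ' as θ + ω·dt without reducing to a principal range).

(-3.2756, 2.3059, -0.2618)

θ' = -0.2618 + 0.0·1.5 = -0.2618
ω = 0 → straight: x' = -4 + 0.5·cos(-0.2618)·1.5 = -3.2756
y' = 2.5 + 0.5·sin(-0.2618)·1.5 = 2.3059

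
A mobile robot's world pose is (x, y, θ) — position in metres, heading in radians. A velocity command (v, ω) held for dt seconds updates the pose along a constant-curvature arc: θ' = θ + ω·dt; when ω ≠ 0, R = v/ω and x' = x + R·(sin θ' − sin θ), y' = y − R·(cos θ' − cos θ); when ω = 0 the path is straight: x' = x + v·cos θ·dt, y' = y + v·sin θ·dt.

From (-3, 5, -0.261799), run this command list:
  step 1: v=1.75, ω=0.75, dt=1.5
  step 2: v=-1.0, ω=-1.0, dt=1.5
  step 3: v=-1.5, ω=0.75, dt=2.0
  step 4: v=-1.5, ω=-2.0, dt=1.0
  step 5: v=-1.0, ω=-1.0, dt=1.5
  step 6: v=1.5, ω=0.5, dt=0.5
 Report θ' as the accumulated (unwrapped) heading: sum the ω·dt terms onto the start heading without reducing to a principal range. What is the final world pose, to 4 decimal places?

step 1: θ'=0.8632 (R=2.3333) → pose (-0.6229, 5.7371, 0.8632)
step 2: θ'=-0.6368 (R=1.0000) → pose (-1.9775, 5.5831, -0.6368)
step 3: θ'=0.8632 (R=-2.0000) → pose (-4.6866, 5.2752, 0.8632)
step 4: θ'=-1.1368 (R=0.7500) → pose (-5.9370, 5.4473, -1.1368)
step 5: θ'=-2.6368 (R=1.0000) → pose (-5.5133, 6.7431, -2.6368)
step 6: θ'=-2.3868 (R=3.0000) → pose (-6.1179, 6.3025, -2.3868)

(-6.1179, 6.3025, -2.3868)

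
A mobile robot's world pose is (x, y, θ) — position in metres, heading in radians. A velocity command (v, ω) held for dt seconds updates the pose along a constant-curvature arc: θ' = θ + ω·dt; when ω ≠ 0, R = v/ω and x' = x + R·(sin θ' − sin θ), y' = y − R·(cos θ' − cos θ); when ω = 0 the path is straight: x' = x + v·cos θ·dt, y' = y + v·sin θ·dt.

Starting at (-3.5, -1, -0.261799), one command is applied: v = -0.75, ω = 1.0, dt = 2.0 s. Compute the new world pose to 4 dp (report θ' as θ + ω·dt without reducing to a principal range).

(-4.4336, -1.8494, 1.7382)

θ' = -0.2618 + 1.0·2.0 = 1.7382
R = v/ω = -0.75/1.0 = -0.7500
x' = -3.5 + -0.7500·(sin 1.7382 − sin -0.2618) = -4.4336
y' = -1 − -0.7500·(cos 1.7382 − cos -0.2618) = -1.8494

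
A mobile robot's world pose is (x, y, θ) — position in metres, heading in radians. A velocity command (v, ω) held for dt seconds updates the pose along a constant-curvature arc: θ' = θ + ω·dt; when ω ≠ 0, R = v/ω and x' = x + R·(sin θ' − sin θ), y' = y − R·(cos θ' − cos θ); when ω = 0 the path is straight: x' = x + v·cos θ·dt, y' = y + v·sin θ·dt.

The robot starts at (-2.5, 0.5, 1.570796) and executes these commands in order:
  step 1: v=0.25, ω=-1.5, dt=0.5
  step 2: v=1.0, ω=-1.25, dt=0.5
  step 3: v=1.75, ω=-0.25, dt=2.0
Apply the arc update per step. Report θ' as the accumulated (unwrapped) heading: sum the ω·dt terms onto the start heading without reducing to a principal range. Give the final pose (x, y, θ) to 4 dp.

step 1: θ'=0.8208 (R=-0.1667) → pose (-2.4553, 0.6136, 0.8208)
step 2: θ'=0.1958 (R=-0.8000) → pose (-2.0256, 0.8530, 0.1958)
step 3: θ'=-0.3042 (R=-7.0000) → pose (1.4330, 0.6654, -0.3042)

(1.4330, 0.6654, -0.3042)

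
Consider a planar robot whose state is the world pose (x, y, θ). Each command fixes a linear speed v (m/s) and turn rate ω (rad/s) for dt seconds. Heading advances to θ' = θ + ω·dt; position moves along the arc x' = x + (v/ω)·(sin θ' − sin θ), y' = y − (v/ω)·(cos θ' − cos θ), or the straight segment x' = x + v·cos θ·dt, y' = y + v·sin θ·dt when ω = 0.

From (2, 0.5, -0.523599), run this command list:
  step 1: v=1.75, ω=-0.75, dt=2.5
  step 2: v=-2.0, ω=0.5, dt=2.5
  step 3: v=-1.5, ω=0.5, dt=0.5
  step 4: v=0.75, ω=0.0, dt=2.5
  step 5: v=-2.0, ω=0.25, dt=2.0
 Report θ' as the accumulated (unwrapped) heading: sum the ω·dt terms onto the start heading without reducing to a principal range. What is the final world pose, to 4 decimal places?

step 1: θ'=-2.3986 (R=-2.3333) → pose (2.4118, -3.2391, -2.3986)
step 2: θ'=-1.1486 (R=-4.0000) → pose (3.3546, 1.3457, -1.1486)
step 3: θ'=-0.8986 (R=-3.0000) → pose (2.9654, 1.9846, -0.8986)
step 4: θ'=-0.8986 (straight) → pose (4.1330, 0.5175, -0.8986)
step 5: θ'=-0.3986 (R=-8.0000) → pose (0.9784, 2.9087, -0.3986)

(0.9784, 2.9087, -0.3986)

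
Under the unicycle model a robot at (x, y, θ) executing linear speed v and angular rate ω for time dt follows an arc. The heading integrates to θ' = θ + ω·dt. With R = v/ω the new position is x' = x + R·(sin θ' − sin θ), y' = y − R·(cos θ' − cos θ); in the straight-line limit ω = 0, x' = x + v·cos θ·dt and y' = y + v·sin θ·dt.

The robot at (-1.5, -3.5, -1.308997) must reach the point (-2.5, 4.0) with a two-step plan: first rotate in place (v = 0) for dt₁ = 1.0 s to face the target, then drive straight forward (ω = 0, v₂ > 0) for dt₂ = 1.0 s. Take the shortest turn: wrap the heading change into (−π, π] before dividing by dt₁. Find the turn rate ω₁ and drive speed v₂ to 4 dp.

ω₁ = 3.0123, v₂ = 7.5664

heading to target = atan2(4−-3.5, -2.5−-1.5) = 1.7033
Δθ = wrap(1.7033 − -1.3090) = 3.0123; ω₁ = Δθ/dt₁ = 3.0123
distance = √((-2.5−-1.5)² + (4−-3.5)²) = 7.5664; v₂ = distance/dt₂ = 7.5664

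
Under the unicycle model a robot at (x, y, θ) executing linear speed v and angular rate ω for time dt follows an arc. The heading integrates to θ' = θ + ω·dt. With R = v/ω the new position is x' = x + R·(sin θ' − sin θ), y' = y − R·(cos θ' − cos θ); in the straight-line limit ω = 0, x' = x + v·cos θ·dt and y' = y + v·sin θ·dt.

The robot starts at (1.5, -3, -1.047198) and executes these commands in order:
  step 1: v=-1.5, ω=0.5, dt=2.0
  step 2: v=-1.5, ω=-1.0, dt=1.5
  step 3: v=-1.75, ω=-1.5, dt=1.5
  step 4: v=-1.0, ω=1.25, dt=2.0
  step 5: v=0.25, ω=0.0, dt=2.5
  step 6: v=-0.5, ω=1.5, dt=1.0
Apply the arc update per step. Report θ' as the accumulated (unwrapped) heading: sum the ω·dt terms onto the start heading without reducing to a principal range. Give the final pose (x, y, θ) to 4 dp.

step 1: θ'=-0.0472 (R=-3.0000) → pose (-0.9565, -1.5033, -0.0472)
step 2: θ'=-1.5472 (R=1.5000) → pose (-2.3853, -0.0404, -1.5472)
step 3: θ'=-3.7972 (R=1.1667) → pose (-0.5078, 0.9119, -3.7972)
step 4: θ'=-1.2972 (R=-0.8000) → pose (0.7502, 1.7622, -1.2972)
step 5: θ'=-1.2972 (straight) → pose (0.9191, 1.1605, -1.2972)
step 6: θ'=0.2028 (R=-0.3333) → pose (0.5310, 1.3969, 0.2028)

(0.5310, 1.3969, 0.2028)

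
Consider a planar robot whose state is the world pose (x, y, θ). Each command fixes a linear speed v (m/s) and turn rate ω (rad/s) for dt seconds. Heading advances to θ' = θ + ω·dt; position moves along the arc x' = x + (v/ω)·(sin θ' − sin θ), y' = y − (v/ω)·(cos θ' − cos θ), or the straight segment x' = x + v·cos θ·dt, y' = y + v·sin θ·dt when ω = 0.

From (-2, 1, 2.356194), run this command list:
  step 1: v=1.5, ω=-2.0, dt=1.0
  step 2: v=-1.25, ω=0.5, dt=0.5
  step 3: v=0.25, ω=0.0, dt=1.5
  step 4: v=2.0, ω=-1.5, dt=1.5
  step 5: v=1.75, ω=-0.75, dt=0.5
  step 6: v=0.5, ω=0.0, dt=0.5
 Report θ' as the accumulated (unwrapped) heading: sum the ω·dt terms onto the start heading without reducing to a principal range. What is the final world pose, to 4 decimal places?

step 1: θ'=0.3562 (R=-0.7500) → pose (-1.7312, 2.2333, 0.3562)
step 2: θ'=0.6062 (R=-2.5000) → pose (-2.2838, 1.9447, 0.6062)
step 3: θ'=0.6062 (straight) → pose (-1.9756, 2.1584, 0.6062)
step 4: θ'=-1.6438 (R=-1.3333) → pose (0.1138, 0.9654, -1.6438)
step 5: θ'=-2.0188 (R=-2.3333) → pose (-0.1102, 0.1248, -2.0188)
step 6: θ'=-2.0188 (straight) → pose (-0.2185, -0.1005, -2.0188)

(-0.2185, -0.1005, -2.0188)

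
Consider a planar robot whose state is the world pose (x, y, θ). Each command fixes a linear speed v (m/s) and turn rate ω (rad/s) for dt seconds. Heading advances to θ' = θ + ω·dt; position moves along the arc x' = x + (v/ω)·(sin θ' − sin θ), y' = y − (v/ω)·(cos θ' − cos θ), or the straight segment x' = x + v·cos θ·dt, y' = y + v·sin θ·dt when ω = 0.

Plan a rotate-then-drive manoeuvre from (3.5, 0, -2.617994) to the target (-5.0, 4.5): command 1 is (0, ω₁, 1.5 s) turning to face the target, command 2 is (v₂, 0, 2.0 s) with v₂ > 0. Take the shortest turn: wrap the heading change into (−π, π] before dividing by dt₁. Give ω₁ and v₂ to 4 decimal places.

heading to target = atan2(4.5−0, -5−3.5) = 2.6547
Δθ = wrap(2.6547 − -2.6180) = -1.0105; ω₁ = Δθ/dt₁ = -0.6737
distance = √((-5−3.5)² + (4.5−0)²) = 9.6177; v₂ = distance/dt₂ = 4.8088

ω₁ = -0.6737, v₂ = 4.8088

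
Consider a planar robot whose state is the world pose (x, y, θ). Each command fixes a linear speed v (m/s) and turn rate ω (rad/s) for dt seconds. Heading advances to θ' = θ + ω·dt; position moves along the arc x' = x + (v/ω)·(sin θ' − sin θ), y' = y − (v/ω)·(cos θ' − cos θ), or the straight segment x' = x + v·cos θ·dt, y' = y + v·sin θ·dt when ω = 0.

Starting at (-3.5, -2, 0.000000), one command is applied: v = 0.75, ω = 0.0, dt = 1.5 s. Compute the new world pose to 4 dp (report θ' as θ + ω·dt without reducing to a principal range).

θ' = 0.0000 + 0.0·1.5 = 0.0000
ω = 0 → straight: x' = -3.5 + 0.75·cos(0.0000)·1.5 = -2.3750
y' = -2 + 0.75·sin(0.0000)·1.5 = -2.0000

(-2.3750, -2.0000, 0.0000)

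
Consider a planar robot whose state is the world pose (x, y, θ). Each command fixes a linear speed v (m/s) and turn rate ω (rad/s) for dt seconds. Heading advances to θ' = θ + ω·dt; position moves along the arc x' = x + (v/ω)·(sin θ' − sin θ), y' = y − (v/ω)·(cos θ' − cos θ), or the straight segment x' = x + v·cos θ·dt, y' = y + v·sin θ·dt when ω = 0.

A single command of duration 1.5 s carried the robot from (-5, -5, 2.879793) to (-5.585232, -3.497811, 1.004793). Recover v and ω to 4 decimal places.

v = 1.2500, ω = -1.2500

Δθ = 1.004793 − 2.879793 = -1.875000
ω = Δθ/dt = -1.875000/1.5 = -1.2500
R = −Δy/(cos θ' − cos θ) = -1.0000
v = R·ω = -1.0000·-1.2500 = 1.2500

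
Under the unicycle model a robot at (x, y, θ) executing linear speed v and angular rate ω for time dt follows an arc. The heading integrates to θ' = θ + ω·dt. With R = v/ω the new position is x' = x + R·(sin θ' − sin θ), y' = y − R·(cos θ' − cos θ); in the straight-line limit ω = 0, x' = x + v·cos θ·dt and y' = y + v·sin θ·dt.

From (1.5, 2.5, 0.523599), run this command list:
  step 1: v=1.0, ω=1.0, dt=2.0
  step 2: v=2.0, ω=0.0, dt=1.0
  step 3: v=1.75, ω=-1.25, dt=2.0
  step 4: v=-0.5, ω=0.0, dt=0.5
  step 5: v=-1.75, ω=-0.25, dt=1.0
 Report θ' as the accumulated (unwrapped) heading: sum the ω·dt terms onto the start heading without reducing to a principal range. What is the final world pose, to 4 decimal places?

step 1: θ'=2.5236 (R=1.0000) → pose (1.5794, 4.1811, 2.5236)
step 2: θ'=2.5236 (straight) → pose (-0.0507, 5.3399, 2.5236)
step 3: θ'=0.0236 (R=-1.4000) → pose (0.7274, 7.8805, 0.0236)
step 4: θ'=0.0236 (straight) → pose (0.4775, 7.8746, 0.0236)
step 5: θ'=-0.2264 (R=7.0000) → pose (-1.2590, 8.0513, -0.2264)

(-1.2590, 8.0513, -0.2264)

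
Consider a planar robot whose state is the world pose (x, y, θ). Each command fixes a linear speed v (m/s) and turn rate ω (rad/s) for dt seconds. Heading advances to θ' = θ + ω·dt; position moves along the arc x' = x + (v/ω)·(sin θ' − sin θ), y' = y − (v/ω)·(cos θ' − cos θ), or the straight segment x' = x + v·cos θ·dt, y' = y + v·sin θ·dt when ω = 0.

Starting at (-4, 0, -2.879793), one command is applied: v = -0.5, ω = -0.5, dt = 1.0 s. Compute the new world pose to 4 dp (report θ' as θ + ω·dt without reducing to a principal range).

θ' = -2.8798 + -0.5·1.0 = -3.3798
R = v/ω = -0.5/-0.5 = 1.0000
x' = -4 + 1.0000·(sin -3.3798 − sin -2.8798) = -3.5052
y' = 0 − 1.0000·(cos -3.3798 − cos -2.8798) = 0.0058

(-3.5052, 0.0058, -3.3798)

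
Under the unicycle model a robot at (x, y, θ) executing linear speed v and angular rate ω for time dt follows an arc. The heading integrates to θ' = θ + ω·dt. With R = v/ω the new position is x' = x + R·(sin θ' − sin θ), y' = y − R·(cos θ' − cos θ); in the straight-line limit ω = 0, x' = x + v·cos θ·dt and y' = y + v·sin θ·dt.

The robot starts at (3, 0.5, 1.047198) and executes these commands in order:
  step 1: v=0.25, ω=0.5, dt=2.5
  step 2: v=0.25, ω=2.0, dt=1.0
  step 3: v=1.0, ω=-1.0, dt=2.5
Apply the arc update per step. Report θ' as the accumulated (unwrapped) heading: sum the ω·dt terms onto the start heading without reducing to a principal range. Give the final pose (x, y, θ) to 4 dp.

(0.8434, 1.2284, 1.7972)

step 1: θ'=2.2972 (R=0.5000) → pose (2.9408, 1.0821, 2.2972)
step 2: θ'=4.2972 (R=0.1250) → pose (2.7329, 1.0495, 4.2972)
step 3: θ'=1.7972 (R=-1.0000) → pose (0.8434, 1.2284, 1.7972)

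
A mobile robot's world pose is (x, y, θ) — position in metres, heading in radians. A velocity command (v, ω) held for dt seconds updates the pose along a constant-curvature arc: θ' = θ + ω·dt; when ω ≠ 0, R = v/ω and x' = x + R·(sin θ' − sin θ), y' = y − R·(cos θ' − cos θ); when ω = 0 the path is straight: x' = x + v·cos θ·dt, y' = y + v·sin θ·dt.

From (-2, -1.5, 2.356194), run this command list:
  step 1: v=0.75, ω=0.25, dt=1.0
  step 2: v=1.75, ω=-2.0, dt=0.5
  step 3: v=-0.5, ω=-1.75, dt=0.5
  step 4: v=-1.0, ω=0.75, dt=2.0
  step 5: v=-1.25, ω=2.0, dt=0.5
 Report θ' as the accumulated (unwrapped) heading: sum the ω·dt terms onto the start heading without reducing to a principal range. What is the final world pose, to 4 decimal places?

step 1: θ'=2.6062 (R=3.0000) → pose (-2.5908, -1.0411, 2.6062)
step 2: θ'=1.6062 (R=-0.8750) → pose (-3.0188, -0.3195, 1.6062)
step 3: θ'=0.7312 (R=0.2857) → pose (-3.1136, -0.5423, 0.7312)
step 4: θ'=2.2312 (R=-1.3333) → pose (-3.2762, -2.3527, 2.2312)
step 5: θ'=3.2312 (R=-0.6250) → pose (-2.7267, -2.5918, 3.2312)

(-2.7267, -2.5918, 3.2312)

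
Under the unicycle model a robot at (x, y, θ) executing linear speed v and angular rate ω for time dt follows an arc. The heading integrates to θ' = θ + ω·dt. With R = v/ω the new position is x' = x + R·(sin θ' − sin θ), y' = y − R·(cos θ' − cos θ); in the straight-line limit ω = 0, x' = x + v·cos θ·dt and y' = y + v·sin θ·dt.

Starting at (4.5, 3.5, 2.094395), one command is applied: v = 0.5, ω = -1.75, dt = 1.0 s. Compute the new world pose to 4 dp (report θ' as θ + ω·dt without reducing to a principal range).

(4.6510, 3.9118, 0.3444)

θ' = 2.0944 + -1.75·1.0 = 0.3444
R = v/ω = 0.5/-1.75 = -0.2857
x' = 4.5 + -0.2857·(sin 0.3444 − sin 2.0944) = 4.6510
y' = 3.5 − -0.2857·(cos 0.3444 − cos 2.0944) = 3.9118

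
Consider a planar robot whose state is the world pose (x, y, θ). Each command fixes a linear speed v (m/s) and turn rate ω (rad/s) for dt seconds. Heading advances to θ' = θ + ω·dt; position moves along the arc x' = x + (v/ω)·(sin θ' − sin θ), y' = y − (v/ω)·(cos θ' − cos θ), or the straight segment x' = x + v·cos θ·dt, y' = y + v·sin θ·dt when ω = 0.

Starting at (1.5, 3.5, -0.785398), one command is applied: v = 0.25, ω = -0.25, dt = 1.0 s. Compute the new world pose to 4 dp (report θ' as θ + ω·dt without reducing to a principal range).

(1.6530, 3.3031, -1.0354)

θ' = -0.7854 + -0.25·1.0 = -1.0354
R = v/ω = 0.25/-0.25 = -1.0000
x' = 1.5 + -1.0000·(sin -1.0354 − sin -0.7854) = 1.6530
y' = 3.5 − -1.0000·(cos -1.0354 − cos -0.7854) = 3.3031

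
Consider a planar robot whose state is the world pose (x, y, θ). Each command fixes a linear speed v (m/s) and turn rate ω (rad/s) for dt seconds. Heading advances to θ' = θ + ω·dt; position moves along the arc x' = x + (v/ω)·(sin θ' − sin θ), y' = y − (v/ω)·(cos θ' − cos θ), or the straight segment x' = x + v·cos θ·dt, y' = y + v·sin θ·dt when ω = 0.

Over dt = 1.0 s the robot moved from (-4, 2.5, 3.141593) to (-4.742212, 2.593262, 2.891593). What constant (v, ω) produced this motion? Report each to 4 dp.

Δθ = 2.891593 − 3.141593 = -0.250000
ω = Δθ/dt = -0.250000/1.0 = -0.2500
R = Δx/(sin θ' − sin θ) = -3.0000
v = R·ω = -3.0000·-0.2500 = 0.7500

v = 0.7500, ω = -0.2500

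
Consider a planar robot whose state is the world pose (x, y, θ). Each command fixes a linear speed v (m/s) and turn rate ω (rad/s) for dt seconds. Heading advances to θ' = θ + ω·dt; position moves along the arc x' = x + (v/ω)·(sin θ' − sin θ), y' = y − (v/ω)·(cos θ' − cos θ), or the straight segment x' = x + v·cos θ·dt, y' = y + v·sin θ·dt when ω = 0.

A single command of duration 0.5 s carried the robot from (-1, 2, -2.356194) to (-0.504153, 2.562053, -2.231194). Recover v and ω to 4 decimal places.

Δθ = -2.231194 − -2.356194 = 0.125000
ω = Δθ/dt = 0.125000/0.5 = 0.2500
R = −Δy/(cos θ' − cos θ) = -6.0000
v = R·ω = -6.0000·0.2500 = -1.5000

v = -1.5000, ω = 0.2500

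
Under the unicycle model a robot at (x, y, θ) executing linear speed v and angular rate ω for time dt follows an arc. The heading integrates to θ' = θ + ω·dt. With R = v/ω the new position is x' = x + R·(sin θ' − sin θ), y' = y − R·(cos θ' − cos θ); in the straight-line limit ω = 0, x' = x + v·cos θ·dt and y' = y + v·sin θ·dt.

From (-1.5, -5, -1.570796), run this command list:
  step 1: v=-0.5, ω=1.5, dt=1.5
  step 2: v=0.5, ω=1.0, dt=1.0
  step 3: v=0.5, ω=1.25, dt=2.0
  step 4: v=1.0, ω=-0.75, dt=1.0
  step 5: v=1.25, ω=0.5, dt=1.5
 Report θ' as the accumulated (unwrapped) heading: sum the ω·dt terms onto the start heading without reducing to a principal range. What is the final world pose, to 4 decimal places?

step 1: θ'=0.6792 (R=-0.3333) → pose (-2.0427, -4.7406, 0.6792)
step 2: θ'=1.6792 (R=0.5000) → pose (-1.8597, -4.2975, 1.6792)
step 3: θ'=4.1792 (R=0.4000) → pose (-2.6019, -4.1375, 4.1792)
step 4: θ'=3.4292 (R=-1.3333) → pose (-3.3719, -4.7383, 3.4292)
step 5: θ'=4.1792 (R=2.5000) → pose (-4.8157, -5.8649, 4.1792)

(-4.8157, -5.8649, 4.1792)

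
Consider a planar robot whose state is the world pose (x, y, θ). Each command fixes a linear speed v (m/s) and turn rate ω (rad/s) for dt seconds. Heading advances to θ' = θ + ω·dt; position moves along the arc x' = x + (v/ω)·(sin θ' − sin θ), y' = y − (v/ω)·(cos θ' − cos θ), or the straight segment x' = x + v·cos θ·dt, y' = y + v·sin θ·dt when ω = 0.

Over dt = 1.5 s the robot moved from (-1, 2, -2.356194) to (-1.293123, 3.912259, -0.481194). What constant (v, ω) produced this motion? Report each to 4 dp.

Δθ = -0.481194 − -2.356194 = 1.875000
ω = Δθ/dt = 1.875000/1.5 = 1.2500
R = −Δy/(cos θ' − cos θ) = -1.2000
v = R·ω = -1.2000·1.2500 = -1.5000

v = -1.5000, ω = 1.2500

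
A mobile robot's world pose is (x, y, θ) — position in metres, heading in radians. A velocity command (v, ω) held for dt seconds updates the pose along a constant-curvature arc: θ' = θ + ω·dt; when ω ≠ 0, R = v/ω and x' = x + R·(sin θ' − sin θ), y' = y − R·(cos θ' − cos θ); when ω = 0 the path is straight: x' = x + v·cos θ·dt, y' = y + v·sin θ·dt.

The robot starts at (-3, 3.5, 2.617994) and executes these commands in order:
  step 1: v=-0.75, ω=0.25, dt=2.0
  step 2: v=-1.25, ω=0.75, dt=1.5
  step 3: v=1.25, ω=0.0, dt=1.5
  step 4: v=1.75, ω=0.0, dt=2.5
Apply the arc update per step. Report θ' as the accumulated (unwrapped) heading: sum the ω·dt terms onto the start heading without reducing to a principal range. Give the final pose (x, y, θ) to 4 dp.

step 1: θ'=3.1180 (R=-3.0000) → pose (-1.5708, 3.0989, 3.1180)
step 2: θ'=4.2430 (R=-1.6667) → pose (-0.0451, 4.0112, 4.2430)
step 3: θ'=4.2430 (straight) → pose (-0.8932, 2.3390, 4.2430)
step 4: θ'=4.2430 (straight) → pose (-2.8722, -1.5628, 4.2430)

(-2.8722, -1.5628, 4.2430)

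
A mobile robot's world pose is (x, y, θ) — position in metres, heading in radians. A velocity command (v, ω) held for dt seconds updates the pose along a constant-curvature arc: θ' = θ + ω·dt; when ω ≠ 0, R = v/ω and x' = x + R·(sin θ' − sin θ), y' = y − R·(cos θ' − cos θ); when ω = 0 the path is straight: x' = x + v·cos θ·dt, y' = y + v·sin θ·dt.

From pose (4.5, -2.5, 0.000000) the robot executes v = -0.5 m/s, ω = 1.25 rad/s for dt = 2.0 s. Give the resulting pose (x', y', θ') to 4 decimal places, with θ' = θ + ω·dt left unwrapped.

(4.2606, -3.2205, 2.5000)

θ' = 0.0000 + 1.25·2.0 = 2.5000
R = v/ω = -0.5/1.25 = -0.4000
x' = 4.5 + -0.4000·(sin 2.5000 − sin 0.0000) = 4.2606
y' = -2.5 − -0.4000·(cos 2.5000 − cos 0.0000) = -3.2205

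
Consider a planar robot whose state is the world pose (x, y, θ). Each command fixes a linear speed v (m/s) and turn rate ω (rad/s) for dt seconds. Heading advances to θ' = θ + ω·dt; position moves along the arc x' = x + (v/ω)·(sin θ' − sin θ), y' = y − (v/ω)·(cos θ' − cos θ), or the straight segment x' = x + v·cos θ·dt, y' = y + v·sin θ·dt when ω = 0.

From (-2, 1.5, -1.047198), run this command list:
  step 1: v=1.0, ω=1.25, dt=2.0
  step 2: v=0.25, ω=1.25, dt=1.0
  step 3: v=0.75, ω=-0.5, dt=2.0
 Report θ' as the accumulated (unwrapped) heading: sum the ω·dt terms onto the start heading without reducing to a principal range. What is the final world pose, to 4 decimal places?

step 1: θ'=1.4528 (R=0.8000) → pose (-0.5127, 1.8058, 1.4528)
step 2: θ'=2.7028 (R=0.2000) → pose (-0.6264, 2.0104, 2.7028)
step 3: θ'=1.7028 (R=-1.5000) → pose (-1.4761, 3.1709, 1.7028)

(-1.4761, 3.1709, 1.7028)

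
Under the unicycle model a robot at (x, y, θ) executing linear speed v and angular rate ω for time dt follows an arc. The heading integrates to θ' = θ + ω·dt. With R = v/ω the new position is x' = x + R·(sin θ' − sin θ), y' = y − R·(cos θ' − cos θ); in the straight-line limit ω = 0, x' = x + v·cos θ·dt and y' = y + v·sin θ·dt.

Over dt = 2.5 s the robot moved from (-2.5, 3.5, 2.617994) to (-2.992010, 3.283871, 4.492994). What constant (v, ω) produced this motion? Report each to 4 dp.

Δθ = 4.492994 − 2.617994 = 1.875000
ω = Δθ/dt = 1.875000/2.5 = 0.7500
R = Δx/(sin θ' − sin θ) = 0.3333
v = R·ω = 0.3333·0.7500 = 0.2500

v = 0.2500, ω = 0.7500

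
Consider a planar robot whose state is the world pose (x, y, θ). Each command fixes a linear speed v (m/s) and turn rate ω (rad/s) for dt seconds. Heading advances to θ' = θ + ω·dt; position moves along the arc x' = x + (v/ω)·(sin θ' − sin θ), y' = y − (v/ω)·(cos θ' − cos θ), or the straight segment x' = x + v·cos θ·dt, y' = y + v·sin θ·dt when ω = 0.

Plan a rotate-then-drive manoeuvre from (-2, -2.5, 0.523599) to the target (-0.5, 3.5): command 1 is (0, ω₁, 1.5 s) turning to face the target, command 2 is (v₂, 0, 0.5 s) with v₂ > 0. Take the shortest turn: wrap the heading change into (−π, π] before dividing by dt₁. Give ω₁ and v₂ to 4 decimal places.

heading to target = atan2(3.5−-2.5, -0.5−-2) = 1.3258
Δθ = wrap(1.3258 − 0.5236) = 0.8022; ω₁ = Δθ/dt₁ = 0.5348
distance = √((-0.5−-2)² + (3.5−-2.5)²) = 6.1847; v₂ = distance/dt₂ = 12.3693

ω₁ = 0.5348, v₂ = 12.3693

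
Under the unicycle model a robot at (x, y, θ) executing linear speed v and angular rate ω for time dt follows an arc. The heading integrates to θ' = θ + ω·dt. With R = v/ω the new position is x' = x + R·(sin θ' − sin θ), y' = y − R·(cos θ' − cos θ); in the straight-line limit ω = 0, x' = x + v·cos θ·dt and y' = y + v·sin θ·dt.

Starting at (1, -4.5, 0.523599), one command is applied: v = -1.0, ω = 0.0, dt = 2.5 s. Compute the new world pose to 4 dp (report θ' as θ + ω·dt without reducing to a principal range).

(-1.1651, -5.7500, 0.5236)

θ' = 0.5236 + 0.0·2.5 = 0.5236
ω = 0 → straight: x' = 1 + -1.0·cos(0.5236)·2.5 = -1.1651
y' = -4.5 + -1.0·sin(0.5236)·2.5 = -5.7500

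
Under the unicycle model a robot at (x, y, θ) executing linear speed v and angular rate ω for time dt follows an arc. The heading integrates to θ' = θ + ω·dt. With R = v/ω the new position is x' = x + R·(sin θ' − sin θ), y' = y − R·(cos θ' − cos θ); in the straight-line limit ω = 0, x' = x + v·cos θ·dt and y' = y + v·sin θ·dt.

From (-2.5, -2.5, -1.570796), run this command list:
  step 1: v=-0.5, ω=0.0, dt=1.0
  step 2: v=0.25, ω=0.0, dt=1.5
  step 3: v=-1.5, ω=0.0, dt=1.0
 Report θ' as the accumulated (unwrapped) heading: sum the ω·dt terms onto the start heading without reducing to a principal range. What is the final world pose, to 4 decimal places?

step 1: θ'=-1.5708 (straight) → pose (-2.5000, -2.0000, -1.5708)
step 2: θ'=-1.5708 (straight) → pose (-2.5000, -2.3750, -1.5708)
step 3: θ'=-1.5708 (straight) → pose (-2.5000, -0.8750, -1.5708)

(-2.5000, -0.8750, -1.5708)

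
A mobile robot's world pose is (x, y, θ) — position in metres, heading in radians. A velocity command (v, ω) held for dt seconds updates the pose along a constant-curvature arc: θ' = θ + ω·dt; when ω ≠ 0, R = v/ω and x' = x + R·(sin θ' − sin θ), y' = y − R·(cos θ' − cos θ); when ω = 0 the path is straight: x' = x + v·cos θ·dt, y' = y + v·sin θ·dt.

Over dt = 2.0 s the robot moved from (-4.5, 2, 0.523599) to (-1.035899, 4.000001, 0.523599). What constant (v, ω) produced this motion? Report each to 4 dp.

Δθ = 0.523599 − 0.523599 = 0.000000
ω = Δθ/dt = 0.000000/2.0 = 0.0000
ω = 0 → v = (Δx·cos θ + Δy·sin θ)/dt = 2.0000

v = 2.0000, ω = 0.0000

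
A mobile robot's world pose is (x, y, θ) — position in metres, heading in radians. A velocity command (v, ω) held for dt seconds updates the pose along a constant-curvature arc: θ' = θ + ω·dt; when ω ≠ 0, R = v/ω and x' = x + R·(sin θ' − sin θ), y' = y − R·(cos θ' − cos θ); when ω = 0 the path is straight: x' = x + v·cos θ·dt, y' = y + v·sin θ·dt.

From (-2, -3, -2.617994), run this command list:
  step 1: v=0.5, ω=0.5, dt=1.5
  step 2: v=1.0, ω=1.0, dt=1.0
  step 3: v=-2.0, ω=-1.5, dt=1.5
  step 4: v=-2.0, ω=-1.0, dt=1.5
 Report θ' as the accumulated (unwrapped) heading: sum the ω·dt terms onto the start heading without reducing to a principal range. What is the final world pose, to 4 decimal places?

(0.7612, -4.1285, -4.6180)

step 1: θ'=-1.8680 (R=1.0000) → pose (-2.4562, -3.5732, -1.8680)
step 2: θ'=-0.8680 (R=1.0000) → pose (-2.2630, -4.5124, -0.8680)
step 3: θ'=-3.1180 (R=1.3333) → pose (-1.2771, -2.3176, -3.1180)
step 4: θ'=-4.6180 (R=2.0000) → pose (0.7612, -4.1285, -4.6180)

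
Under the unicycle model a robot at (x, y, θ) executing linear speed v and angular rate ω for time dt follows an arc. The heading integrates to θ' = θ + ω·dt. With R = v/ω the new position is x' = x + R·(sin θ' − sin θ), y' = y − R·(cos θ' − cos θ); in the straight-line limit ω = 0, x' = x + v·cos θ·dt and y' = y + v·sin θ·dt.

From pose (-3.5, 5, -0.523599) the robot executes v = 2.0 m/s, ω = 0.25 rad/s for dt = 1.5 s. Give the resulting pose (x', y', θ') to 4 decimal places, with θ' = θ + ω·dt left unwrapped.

θ' = -0.5236 + 0.25·1.5 = -0.1486
R = v/ω = 2.0/0.25 = 8.0000
x' = -3.5 + 8.0000·(sin -0.1486 − sin -0.5236) = -0.6844
y' = 5 − 8.0000·(cos -0.1486 − cos -0.5236) = 4.0164

(-0.6844, 4.0164, -0.1486)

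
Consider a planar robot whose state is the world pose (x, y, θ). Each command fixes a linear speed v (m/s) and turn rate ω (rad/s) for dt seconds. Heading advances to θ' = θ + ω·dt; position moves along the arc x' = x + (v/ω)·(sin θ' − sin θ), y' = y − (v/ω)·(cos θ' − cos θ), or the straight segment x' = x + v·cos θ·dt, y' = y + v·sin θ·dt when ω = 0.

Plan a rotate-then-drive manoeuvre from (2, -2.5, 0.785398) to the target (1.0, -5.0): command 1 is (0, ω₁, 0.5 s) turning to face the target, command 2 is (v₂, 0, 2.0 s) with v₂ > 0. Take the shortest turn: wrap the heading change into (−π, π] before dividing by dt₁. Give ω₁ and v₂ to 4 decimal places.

heading to target = atan2(-5−-2.5, 1−2) = -1.9513
Δθ = wrap(-1.9513 − 0.7854) = -2.7367; ω₁ = Δθ/dt₁ = -5.4734
distance = √((1−2)² + (-5−-2.5)²) = 2.6926; v₂ = distance/dt₂ = 1.3463

ω₁ = -5.4734, v₂ = 1.3463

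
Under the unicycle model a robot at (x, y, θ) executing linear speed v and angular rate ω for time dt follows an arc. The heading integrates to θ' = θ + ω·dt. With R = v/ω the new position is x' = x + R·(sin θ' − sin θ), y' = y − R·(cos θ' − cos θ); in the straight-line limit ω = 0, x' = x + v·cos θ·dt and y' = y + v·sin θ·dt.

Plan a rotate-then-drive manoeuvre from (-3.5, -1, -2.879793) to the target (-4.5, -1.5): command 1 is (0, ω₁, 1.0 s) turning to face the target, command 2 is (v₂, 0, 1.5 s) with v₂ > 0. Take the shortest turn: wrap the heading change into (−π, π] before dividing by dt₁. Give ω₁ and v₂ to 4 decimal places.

heading to target = atan2(-1.5−-1, -4.5−-3.5) = -2.6779
Δθ = wrap(-2.6779 − -2.8798) = 0.2018; ω₁ = Δθ/dt₁ = 0.2018
distance = √((-4.5−-3.5)² + (-1.5−-1)²) = 1.1180; v₂ = distance/dt₂ = 0.7454

ω₁ = 0.2018, v₂ = 0.7454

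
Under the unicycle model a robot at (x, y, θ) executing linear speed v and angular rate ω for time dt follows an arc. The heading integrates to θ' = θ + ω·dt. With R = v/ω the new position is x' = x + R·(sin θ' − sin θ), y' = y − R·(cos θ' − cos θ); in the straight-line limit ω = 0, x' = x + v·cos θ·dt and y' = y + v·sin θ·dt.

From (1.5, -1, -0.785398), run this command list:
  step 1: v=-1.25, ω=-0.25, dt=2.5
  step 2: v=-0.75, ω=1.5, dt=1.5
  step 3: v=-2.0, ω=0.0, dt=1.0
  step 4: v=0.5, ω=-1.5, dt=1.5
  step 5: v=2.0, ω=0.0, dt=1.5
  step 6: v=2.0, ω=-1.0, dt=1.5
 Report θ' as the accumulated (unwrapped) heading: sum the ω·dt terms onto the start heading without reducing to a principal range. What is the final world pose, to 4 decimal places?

step 1: θ'=-1.4104 (R=5.0000) → pose (0.0997, 1.7370, -1.4104)
step 2: θ'=0.8396 (R=-0.5000) → pose (-0.7661, 1.9910, 0.8396)
step 3: θ'=0.8396 (straight) → pose (-2.1016, 0.5022, 0.8396)
step 4: θ'=-1.4104 (R=-0.3333) → pose (-1.5244, 0.3329, -1.4104)
step 5: θ'=-1.4104 (straight) → pose (-1.0453, -2.6286, -1.4104)
step 6: θ'=-2.9104 (R=-2.0000) → pose (-2.5613, -4.8948, -2.9104)

(-2.5613, -4.8948, -2.9104)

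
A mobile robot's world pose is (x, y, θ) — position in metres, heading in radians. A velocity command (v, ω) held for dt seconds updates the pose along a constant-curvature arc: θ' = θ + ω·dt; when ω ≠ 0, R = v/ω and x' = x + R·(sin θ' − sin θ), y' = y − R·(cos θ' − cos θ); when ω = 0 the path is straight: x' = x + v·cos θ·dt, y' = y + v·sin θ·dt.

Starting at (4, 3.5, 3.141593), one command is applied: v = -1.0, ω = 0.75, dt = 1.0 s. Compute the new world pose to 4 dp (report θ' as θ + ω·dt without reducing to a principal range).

θ' = 3.1416 + 0.75·1.0 = 3.8916
R = v/ω = -1.0/0.75 = -1.3333
x' = 4 + -1.3333·(sin 3.8916 − sin 3.1416) = 4.9089
y' = 3.5 − -1.3333·(cos 3.8916 − cos 3.1416) = 3.8577

(4.9089, 3.8577, 3.8916)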